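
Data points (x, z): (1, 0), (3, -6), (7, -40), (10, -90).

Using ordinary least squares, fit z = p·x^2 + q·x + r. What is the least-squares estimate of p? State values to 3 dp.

Normal-equation sums: Σx^2·x^2 = 12483, Σx^2·x = 1371, Σx^2 = 159, Σx·x = 159, Σx = 21, Σ1 = 4.
And Σx^2·z = -11014, Σx·z = -1198, Σz = -136.
So MᵀM·[p, q, r]ᵀ = Mᵀz: [[12483, 1371, 159]; [1371, 159, 21]; [159, 21, 4]]·[p, q, r]ᵀ = [-11014, -1198, -136]ᵀ.
Solving the 3×3 system (Gaussian elimination) gives p = -71/66, q = 743/390, r = -887/715.

p = -1.076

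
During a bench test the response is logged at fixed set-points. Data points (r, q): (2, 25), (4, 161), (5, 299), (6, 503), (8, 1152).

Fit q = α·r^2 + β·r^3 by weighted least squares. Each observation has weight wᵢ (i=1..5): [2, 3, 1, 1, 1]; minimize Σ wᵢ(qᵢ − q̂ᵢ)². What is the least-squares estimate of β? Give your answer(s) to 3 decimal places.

Compute the Gram sums: Σwᵢ·r^2·r^2 = 6817, Σwᵢ·r^2·r^3 = 46805, Σwᵢ·r^3·r^3 = 336841.
Moment sums: Σwᵢ·r^2·q = 107239, Σwᵢ·r^3·q = 767159.
Normal equations: [[6817, 46805]; [46805, 336841]]·[α, β]ᵀ = [107239, 767159]ᵀ.
Δ = 6817·336841 − 46805² = 105537072.
α = (107239·336841 − 46805·767159)/105537072 = 17967917/8794756; β = (6817·767159 − 46805·107239)/105537072 = 17533459/8794756.

β = 1.994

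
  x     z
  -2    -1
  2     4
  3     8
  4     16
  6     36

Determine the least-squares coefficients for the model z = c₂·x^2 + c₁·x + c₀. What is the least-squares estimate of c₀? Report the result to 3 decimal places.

c₀ = -2.378

Sums needed: Σx^2·x^2 = 1665, Σx^2·x = 307, Σx^2 = 69, Σx·x = 69, Σx = 13, Σ1 = 5.
Moment sums: Σx^2·z = 1636, Σx·z = 314, Σz = 63.
So AᵀA·[c₂, c₁, c₀]ᵀ = Aᵀz: [[1665, 307, 69]; [307, 69, 13]; [69, 13, 5]]·[c₂, c₁, c₀]ᵀ = [1636, 314, 63]ᵀ.
Row-reducing yields c₂ = 1777/2002, c₁ = 191/182, c₀ = -340/143.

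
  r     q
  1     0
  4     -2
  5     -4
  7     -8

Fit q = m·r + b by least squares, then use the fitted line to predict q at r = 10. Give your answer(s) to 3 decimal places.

q̂ = -11.013

The normal equations are: 91·m + 17·b = -84;  17·m + 4·b = -14.
det = 91·4 − 17² = 75.
m = ((-84)·4 − 17·(-14))/75 = -98/75; b = (91·(-14) − 17·(-84))/75 = 154/75.
At r = 10: q̂ = (-98/75)·(10) + (154/75)·(1) = -826/75.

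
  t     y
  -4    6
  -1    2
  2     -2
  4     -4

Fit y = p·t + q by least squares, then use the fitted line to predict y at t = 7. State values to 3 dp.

ŷ = -8.041

The normal equations are: 37·p + 1·q = -46;  1·p + 4·q = 2.
(Σt·t = 37, Σt = 1, Σ1 = 4, Σt·y = -46, Σy = 2.)
Δ = 37·4 − 1² = 147.
p = ((-46)·4 − 1·2)/147 = -62/49; q = (37·2 − 1·(-46))/147 = 40/49.
At t = 7: ŷ = (-62/49)·(7) + (40/49)·(1) = -394/49.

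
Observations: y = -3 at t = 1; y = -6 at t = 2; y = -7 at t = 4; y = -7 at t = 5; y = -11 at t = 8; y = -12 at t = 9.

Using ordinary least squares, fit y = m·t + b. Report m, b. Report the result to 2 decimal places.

XᵀX·[m, b]ᵀ = Xᵀy reads: 191·m + 29·b = -274;  29·m + 6·b = -46.
Determinant 191·6 − 29² = 305.
m = ((-274)·6 − 29·(-46))/305 = -62/61; b = (191·(-46) − 29·(-274))/305 = -168/61.

m = -1.02, b = -2.75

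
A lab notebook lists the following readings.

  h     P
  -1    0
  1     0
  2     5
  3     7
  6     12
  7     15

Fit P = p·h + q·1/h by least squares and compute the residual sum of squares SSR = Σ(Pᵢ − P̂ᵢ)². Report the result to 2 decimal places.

Entries of MᵀM: Σh·h = 100, Σh·1/h = 6, Σ1/h·1/h = 2125/882.
Moment sums: Σh·P = 208, Σ1/h·P = 377/42.
So MᵀM·[p, q]ᵀ = MᵀP: [[100, 6]; [6, 2125/882]]·[p, q]ᵀ = [208, 377/42]ᵀ.
Δ = 100·(2125/882) − 6² = 90374/441.
p = (208·(2125/882) − 6·(377/42))/(90374/441) = 197249/90374; q = (100·(377/42) − 6·208)/(90374/441) = -77259/45187.
Residuals: 42731/90374, -42731/90374, 134631/90374, 92377/90374, -73253/90374, -3059/90374; SSR = 394873/90374.

SSR = 4.37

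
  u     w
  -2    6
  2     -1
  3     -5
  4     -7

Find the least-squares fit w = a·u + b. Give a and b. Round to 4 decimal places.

a = -2.1566, b = 2.0241

The normal equations are: 33·a + 7·b = -57;  7·a + 4·b = -7.
Eliminating b: 4·(row 1) − 7·(row 2) gives 83·a = 4·(-57) − 7·(-7) = -179, so a = -179/83.
Then b = ((-7) − 7·(-179/83))/4 = 168/83.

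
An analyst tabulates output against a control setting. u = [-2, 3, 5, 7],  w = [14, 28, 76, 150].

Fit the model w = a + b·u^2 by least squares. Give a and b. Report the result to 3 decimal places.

Compute the Gram sums: Σ1 = 4, Σu^2 = 87, Σu^2·u^2 = 3123.
Right-hand side: Σw = 268, Σu^2·w = 9558.
MᵀM·[a, b]ᵀ = Mᵀw becomes [[4, 87]; [87, 3123]]·[a, b]ᵀ = [268, 9558]ᵀ.
Eliminating b: 3123·(row 1) − 87·(row 2) gives 4923·a = 3123·268 − 87·9558 = 5418, so a = 602/547.
Then b = (9558 − 87·(602/547))/3123 = 4972/1641.

a = 1.101, b = 3.030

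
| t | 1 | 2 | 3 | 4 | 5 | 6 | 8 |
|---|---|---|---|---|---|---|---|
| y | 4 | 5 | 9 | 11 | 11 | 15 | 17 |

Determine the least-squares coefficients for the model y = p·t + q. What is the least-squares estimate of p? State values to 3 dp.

p = 1.943

With design matrix A, AᵀA = [[155, 29]; [29, 7]] and Aᵀy = [366, 72]ᵀ.
Determinant 155·7 − 29² = 244.
p = (366·7 − 29·72)/244 = 237/122; q = (155·72 − 29·366)/244 = 273/122.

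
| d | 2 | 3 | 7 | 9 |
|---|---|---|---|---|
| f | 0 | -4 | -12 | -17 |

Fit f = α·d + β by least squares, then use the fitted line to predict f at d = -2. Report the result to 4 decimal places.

f̂ = 8.5191

Entries of XᵀX: Σd·d = 143, Σd = 21, Σ1 = 4.
And Σd·f = -249, Σf = -33.
Determinant 143·4 − 21² = 131.
α = ((-249)·4 − 21·(-33))/131 = -303/131; β = (143·(-33) − 21·(-249))/131 = 510/131.
At d = -2: f̂ = (-303/131)·(-2) + (510/131)·(1) = 1116/131.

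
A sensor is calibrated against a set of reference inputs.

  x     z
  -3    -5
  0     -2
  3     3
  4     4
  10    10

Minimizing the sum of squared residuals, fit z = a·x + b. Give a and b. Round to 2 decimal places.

MᵀM·[a, b]ᵀ = Mᵀz reads: 134·a + 14·b = 140;  14·a + 5·b = 10.
(Σx·x = 134, Σx = 14, Σ1 = 5, Σx·z = 140, Σz = 10.)
Determinant 134·5 − 14² = 474.
a = (140·5 − 14·10)/474 = 280/237; b = (134·10 − 14·140)/474 = -310/237.

a = 1.18, b = -1.31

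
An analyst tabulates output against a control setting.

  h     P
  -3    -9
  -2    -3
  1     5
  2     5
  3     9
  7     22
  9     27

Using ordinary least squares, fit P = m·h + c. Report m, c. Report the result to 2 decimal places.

The normal system AᵀA·[m, c]ᵀ = AᵀP is [[157, 17]; [17, 7]]·[m, c]ᵀ = [472, 56]ᵀ.
det = 157·7 − 17² = 810.
m = (472·7 − 17·56)/810 = 392/135; c = (157·56 − 17·472)/810 = 128/135.

m = 2.90, c = 0.95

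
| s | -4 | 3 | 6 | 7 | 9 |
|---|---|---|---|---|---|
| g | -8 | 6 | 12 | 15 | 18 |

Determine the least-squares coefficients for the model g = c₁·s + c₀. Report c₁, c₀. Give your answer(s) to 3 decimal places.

c₁ = 2.027, c₀ = 0.086

With design matrix X, XᵀX = [[191, 21]; [21, 5]] and Xᵀg = [389, 43]ᵀ.
Eliminating c₀: 5·(row 1) − 21·(row 2) gives 514·c₁ = 5·389 − 21·43 = 1042, so c₁ = 521/257.
Then c₀ = (43 − 21·(521/257))/5 = 22/257.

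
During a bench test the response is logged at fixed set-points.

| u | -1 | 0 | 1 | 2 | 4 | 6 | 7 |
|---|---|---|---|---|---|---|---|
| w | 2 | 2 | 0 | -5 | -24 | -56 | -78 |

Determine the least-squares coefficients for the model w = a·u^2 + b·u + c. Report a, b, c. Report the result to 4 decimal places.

Setting ∂/∂a … = 0 gives: 3971·a + 631·b + 107·c = -6240;  631·a + 107·b + 19·c = -990;  107·a + 19·b + 7·c = -159.
Solving the 3×3 system (Gaussian elimination) gives a = -12235/7852, b = -3931/7852, c = 9669/3926.

a = -1.5582, b = -0.5006, c = 2.4628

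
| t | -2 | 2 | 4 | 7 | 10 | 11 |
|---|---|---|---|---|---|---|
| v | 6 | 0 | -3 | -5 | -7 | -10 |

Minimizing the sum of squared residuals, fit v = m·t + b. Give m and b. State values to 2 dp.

Forming AᵀA = [[294, 32]; [32, 6]] and Aᵀv = [-239, -19]ᵀ gives AᵀA·[m, b]ᵀ = Aᵀv.
det = 294·6 − 32² = 740.
m = ((-239)·6 − 32·(-19))/740 = -413/370; b = (294·(-19) − 32·(-239))/740 = 1031/370.

m = -1.12, b = 2.79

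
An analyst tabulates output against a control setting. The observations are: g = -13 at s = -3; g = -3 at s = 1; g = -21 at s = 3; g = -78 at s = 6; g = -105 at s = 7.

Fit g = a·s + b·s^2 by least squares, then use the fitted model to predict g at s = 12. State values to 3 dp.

ĝ = -295.964

From the data, Σs·s = 104, Σs·s^2 = 560, Σs^2·s^2 = 3860.
And Σs·g = -1230, Σs^2·g = -8262.
MᵀM·[a, b]ᵀ = Mᵀg becomes [[104, 560]; [560, 3860]]·[a, b]ᵀ = [-1230, -8262]ᵀ.
det = 104·3860 − 560² = 87840.
a = ((-1230)·3860 − 560·(-8262))/87840 = -1009/732; b = (104·(-8262) − 560·(-1230))/87840 = -3551/1830.
At s = 12: ĝ = (-1009/732)·(12) + (-3551/1830)·(144) = -90269/305.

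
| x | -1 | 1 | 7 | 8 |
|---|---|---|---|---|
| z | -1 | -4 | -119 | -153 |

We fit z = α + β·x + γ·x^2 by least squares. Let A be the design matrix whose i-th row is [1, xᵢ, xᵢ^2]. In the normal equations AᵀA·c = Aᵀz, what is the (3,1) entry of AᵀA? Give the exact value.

115

Row 3 ↔ basis x^2, column 1 ↔ basis 1, so (AᵀA)_{3,1} = Σᵢ x^2 = (1)·(1) + (1)·(1) + (49)·(1) + (64)·(1) = 115.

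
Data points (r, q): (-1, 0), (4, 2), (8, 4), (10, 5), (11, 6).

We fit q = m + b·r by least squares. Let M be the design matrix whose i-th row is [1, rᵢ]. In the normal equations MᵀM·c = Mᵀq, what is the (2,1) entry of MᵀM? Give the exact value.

Row 2 ↔ basis r, column 1 ↔ basis 1, so (MᵀM)_{2,1} = Σᵢ r = (-1)·(1) + (4)·(1) + (8)·(1) + (10)·(1) + (11)·(1) = 32.

32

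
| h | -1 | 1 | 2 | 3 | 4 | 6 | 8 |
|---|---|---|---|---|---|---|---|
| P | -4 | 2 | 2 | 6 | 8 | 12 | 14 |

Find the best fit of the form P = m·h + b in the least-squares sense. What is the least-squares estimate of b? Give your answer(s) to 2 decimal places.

b = -0.96

Entries of MᵀM: Σh·h = 131, Σh = 23, Σ1 = 7.
Moment sums: Σh·P = 244, ΣP = 40.
So MᵀM·[m, b]ᵀ = MᵀP: [[131, 23]; [23, 7]]·[m, b]ᵀ = [244, 40]ᵀ.
Eliminating b: 7·(row 1) − 23·(row 2) gives 388·m = 7·244 − 23·40 = 788, so m = 197/97.
Then b = (40 − 23·(197/97))/7 = -93/97.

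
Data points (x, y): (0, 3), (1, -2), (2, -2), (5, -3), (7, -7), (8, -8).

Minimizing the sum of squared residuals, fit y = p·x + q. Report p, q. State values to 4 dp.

Sums needed: Σx·x = 143, Σx = 23, Σ1 = 6.
Moment sums: Σx·y = -134, Σy = -19.
AᵀA·[p, q]ᵀ = Aᵀy becomes [[143, 23]; [23, 6]]·[p, q]ᵀ = [-134, -19]ᵀ.
Eliminating q: 6·(row 1) − 23·(row 2) gives 329·p = 6·(-134) − 23·(-19) = -367, so p = -367/329.
Then q = ((-19) − 23·(-367/329))/6 = 365/329.

p = -1.1155, q = 1.1094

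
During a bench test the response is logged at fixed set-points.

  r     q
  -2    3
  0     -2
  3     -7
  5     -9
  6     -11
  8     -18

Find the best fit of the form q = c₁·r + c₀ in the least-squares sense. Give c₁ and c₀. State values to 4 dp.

c₁ = -1.8972, c₀ = -1.0093

Compute the Gram sums: Σr·r = 138, Σr = 20, Σ1 = 6.
And Σr·q = -282, Σq = -44.
AᵀA·[c₁, c₀]ᵀ = Aᵀq becomes [[138, 20]; [20, 6]]·[c₁, c₀]ᵀ = [-282, -44]ᵀ.
Determinant 138·6 − 20² = 428.
c₁ = ((-282)·6 − 20·(-44))/428 = -203/107; c₀ = (138·(-44) − 20·(-282))/428 = -108/107.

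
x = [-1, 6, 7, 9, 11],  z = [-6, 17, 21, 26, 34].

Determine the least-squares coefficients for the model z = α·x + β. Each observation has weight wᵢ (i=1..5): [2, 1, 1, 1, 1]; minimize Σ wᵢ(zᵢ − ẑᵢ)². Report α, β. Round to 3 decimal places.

Setting ∂/∂α … = 0 gives: 289·α + 31·β = 869;  31·α + 6·β = 86.
Determinant 289·6 − 31² = 773.
α = (869·6 − 31·86)/773 = 2548/773; β = (289·86 − 31·869)/773 = -2085/773.

α = 3.296, β = -2.697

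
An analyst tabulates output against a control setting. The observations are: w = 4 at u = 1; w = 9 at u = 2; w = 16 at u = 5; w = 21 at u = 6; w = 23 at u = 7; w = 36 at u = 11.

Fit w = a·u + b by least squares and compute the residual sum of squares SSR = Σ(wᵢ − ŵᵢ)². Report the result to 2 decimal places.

Entries of XᵀX: Σu·u = 236, Σu = 32, Σ1 = 6.
Moment sums: Σu·w = 785, Σw = 109.
Determinant 236·6 − 32² = 392.
a = (785·6 − 32·109)/392 = 611/196; b = (236·109 − 32·785)/392 = 151/98.
Residuals: -129/196, 60/49, -221/196, 37/49, -71/196, 33/196; SSR = 771/196.

SSR = 3.93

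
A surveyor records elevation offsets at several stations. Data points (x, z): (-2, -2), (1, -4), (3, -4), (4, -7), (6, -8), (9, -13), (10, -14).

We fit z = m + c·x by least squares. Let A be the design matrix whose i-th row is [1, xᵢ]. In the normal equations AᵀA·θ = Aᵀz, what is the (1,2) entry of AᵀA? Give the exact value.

Row 1 ↔ basis 1, column 2 ↔ basis x, so (AᵀA)_{1,2} = Σᵢ x = (1)·(-2) + (1)·(1) + (1)·(3) + (1)·(4) + (1)·(6) + (1)·(9) + (1)·(10) = 31.

31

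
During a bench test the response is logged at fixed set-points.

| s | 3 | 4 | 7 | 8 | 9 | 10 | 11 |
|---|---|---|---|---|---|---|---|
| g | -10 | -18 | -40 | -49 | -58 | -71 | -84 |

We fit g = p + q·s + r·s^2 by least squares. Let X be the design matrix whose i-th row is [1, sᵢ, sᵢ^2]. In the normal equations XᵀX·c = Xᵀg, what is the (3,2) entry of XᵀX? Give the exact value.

Row 3 ↔ basis s^2, column 2 ↔ basis s, so (XᵀX)_{3,2} = Σᵢ (s^2)·(s) = (9)·(3) + (16)·(4) + (49)·(7) + (64)·(8) + (81)·(9) + (100)·(10) + (121)·(11) = 4006.

4006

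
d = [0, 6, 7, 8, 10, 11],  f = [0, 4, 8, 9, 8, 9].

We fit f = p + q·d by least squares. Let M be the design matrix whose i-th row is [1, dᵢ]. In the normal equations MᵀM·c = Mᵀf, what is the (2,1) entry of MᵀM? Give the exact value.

Row 2 ↔ basis d, column 1 ↔ basis 1, so (MᵀM)_{2,1} = Σᵢ d = (0)·(1) + (6)·(1) + (7)·(1) + (8)·(1) + (10)·(1) + (11)·(1) = 42.

42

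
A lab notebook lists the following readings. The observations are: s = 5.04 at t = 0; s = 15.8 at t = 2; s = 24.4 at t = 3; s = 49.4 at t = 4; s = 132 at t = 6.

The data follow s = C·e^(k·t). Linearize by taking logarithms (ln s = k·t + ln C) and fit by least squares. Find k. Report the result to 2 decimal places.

k = 0.55

Linearized form: ln s = k·t + ln C. From the 5 transformed points,
Σt = 15.0000, Σ(t)² = 65.0000, Σln s = 16.3548, Σt·ln s = 60.0004.
Equations: 65.0000·k + 15.0000·ln C = 60.0004;  15.0000·k + 5·ln C = 16.3548.
Slope k = (n·Σt·ln s − Σt·Σln s)/(n·Σ(t)² − (Σt)²) = (5·60.0004 − 15.0000·16.3548)/100.0000 = 0.54681; ln C = (Σln s − k·Σt)/n = 1.63053.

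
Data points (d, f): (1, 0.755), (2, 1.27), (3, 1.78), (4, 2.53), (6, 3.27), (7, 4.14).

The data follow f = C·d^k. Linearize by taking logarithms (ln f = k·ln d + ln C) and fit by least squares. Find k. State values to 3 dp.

k = 0.867

With ln fᵢ as the transformed response and ln dᵢ as the regressor:
AᵀA = [[10.6062, 6.9157]; [6.9157, 6]], rhs = [6.9733, 4.0683]ᵀ  (here Σln d = 6.9157, Σ(ln d)² = 10.6062, Σln f = 4.0683, Σln d·ln f = 6.9733).
Solving (det = 15.8099): k = 0.86685, ln C = -0.32110.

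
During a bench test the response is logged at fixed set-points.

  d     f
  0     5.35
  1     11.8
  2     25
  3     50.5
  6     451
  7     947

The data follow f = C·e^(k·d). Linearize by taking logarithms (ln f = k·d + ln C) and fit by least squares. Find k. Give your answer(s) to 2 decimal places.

Taking logs, ln f = k·d + ln C, so regress ln f on d.
AᵀA = [[99.0000, 19.0000]; [19.0000, 6]], rhs = [105.3137, 24.2508]ᵀ  (here Σd = 19.0000, Σ(d)² = 99.0000, Σln f = 24.2508, Σd·ln f = 105.3137).
Slope k = (n·Σd·ln f − Σd·Σln f)/(n·Σ(d)² − (Σd)²) = (6·105.3137 − 19.0000·24.2508)/233.0000 = 0.73441; ln C = (Σln f − k·Σd)/n = 1.71618.

k = 0.73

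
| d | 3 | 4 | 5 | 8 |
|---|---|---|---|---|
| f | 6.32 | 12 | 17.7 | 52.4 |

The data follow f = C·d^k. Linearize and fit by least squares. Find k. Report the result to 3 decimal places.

k = 2.141

Taking logs, ln f = k·ln d + ln C, so regress ln f on ln d.
Over the data: Σln d = 6.1738, Σ(ln d)² = 10.0431, Σln f = 11.1611, Σln d·ln f = 18.3275.
Normal system: [[10.0431, 6.1738]; [6.1738, 4]]·[k, ln C]ᵀ = [18.3275, 11.1611]ᵀ.
Slope k = (n·Σln d·ln f − Σln d·Σln f)/(n·Σ(ln d)² − (Σln d)²) = (4·18.3275 − 6.1738·11.1611)/2.0569 = 2.14097; ln C = (Σln f − k·Σln d)/n = -0.51419.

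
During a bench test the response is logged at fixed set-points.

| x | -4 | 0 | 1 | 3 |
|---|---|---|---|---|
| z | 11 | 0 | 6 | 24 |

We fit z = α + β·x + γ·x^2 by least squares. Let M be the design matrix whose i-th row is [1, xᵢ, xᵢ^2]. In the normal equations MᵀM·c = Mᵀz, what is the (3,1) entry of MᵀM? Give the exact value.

Row 3 ↔ basis x^2, column 1 ↔ basis 1, so (MᵀM)_{3,1} = Σᵢ x^2 = (16)·(1) + (0)·(1) + (1)·(1) + (9)·(1) = 26.

26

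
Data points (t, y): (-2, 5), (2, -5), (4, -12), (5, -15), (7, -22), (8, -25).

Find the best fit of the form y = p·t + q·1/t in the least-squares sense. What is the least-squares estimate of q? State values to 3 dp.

With design matrix A, AᵀA = [[162, 6]; [6, 50061/78400]] and Aᵀy = [-497, -967/56]ᵀ.
det = 162·(50061/78400) − 6² = 2643741/39200.
p = ((-497)·(50061/78400) − 6·(-967/56))/(2643741/39200) = -5585839/1762494; q = (162·(-967/56) − 6·(-497))/(2643741/39200) = 2412200/881247.

q = 2.737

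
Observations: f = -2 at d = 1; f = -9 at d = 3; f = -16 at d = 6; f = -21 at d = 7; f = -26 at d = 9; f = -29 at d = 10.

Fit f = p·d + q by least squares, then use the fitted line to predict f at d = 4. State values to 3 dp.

Sums needed: Σd·d = 276, Σd = 36, Σ1 = 6.
Moment sums: Σd·f = -796, Σf = -103.
Normal equations: [[276, 36]; [36, 6]]·[p, q]ᵀ = [-796, -103]ᵀ.
Determinant 276·6 − 36² = 360.
p = ((-796)·6 − 36·(-103))/360 = -89/30; q = (276·(-103) − 36·(-796))/360 = 19/30.
At d = 4: f̂ = (-89/30)·(4) + (19/30)·(1) = -337/30.

f̂ = -11.233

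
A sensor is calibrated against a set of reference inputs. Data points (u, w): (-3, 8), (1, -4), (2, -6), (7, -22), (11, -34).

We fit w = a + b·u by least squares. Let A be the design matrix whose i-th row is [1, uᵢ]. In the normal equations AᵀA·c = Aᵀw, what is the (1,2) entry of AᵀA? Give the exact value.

18

Row 1 ↔ basis 1, column 2 ↔ basis u, so (AᵀA)_{1,2} = Σᵢ u = (1)·(-3) + (1)·(1) + (1)·(2) + (1)·(7) + (1)·(11) = 18.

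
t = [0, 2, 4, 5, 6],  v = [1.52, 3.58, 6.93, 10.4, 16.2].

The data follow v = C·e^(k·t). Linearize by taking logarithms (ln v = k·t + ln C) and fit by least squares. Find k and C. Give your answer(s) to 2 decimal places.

Let Y = ln v. Fitting Y = k·t + ln C by least squares:
Σt = 17.0000, Σ(t)² = 81.0000, Σln v = 8.7567, Σt·ln v = 38.7133.
Equations: 81.0000·k + 17.0000·ln C = 38.7133;  17.0000·k + 5·ln C = 8.7567.
Solving (det = 116.0000): k = 0.38536, ln C = 0.44113, so C = exp(0.44113) = 1.55447.

k = 0.39, C = 1.55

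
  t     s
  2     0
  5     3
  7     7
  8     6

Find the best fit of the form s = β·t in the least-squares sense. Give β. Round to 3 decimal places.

With design matrix A, AᵀA = [[142]] and Aᵀs = [112]ᵀ.
β = 112/142 = 0.788732.

β = 0.789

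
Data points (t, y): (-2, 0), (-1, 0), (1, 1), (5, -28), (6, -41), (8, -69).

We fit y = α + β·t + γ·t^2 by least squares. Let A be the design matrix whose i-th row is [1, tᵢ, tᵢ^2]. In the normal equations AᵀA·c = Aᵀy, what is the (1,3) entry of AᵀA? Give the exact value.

Row 1 ↔ basis 1, column 3 ↔ basis t^2, so (AᵀA)_{1,3} = Σᵢ t^2 = (1)·(4) + (1)·(1) + (1)·(1) + (1)·(25) + (1)·(36) + (1)·(64) = 131.

131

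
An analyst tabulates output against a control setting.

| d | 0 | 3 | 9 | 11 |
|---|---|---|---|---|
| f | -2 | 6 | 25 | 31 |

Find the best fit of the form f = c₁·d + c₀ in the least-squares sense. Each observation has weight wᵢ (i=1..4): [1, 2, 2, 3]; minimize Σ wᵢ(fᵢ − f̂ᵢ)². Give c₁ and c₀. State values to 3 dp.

c₁ = 3.060, c₀ = -2.679

Normal-equation sums: Σwᵢ·d·d = 543, Σwᵢ·d = 57, Σwᵢ·1 = 8.
For XᵀWf: Σwᵢ·d·f = 1509, Σwᵢ·f = 153.
XᵀWX·[c₁, c₀]ᵀ = XᵀWf becomes [[543, 57]; [57, 8]]·[c₁, c₀]ᵀ = [1509, 153]ᵀ.
Determinant 543·8 − 57² = 1095.
c₁ = (1509·8 − 57·153)/1095 = 1117/365; c₀ = (543·153 − 57·1509)/1095 = -978/365.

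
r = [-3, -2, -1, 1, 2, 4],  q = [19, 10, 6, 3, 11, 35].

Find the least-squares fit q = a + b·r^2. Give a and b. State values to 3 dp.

Normal-equation sums: Σ1 = 6, Σr^2 = 35, Σr^2·r^2 = 371.
Right-hand side: Σq = 84, Σr^2·q = 824.
AᵀA·[a, b]ᵀ = Aᵀq becomes [[6, 35]; [35, 371]]·[a, b]ᵀ = [84, 824]ᵀ.
Determinant 6·371 − 35² = 1001.
a = (84·371 − 35·824)/1001 = 332/143; b = (6·824 − 35·84)/1001 = 2004/1001.

a = 2.322, b = 2.002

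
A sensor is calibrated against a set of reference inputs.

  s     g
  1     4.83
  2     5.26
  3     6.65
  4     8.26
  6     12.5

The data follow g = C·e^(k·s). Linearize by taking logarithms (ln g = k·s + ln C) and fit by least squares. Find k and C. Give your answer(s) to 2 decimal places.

k = 0.20, C = 3.75

With ln gᵢ as the transformed response and sᵢ as the regressor:
XᵀX = [[66.0000, 16.0000]; [16.0000, 5]], rhs = [34.1790, 9.7667]ᵀ  (here Σs = 16.0000, Σ(s)² = 66.0000, Σln g = 9.7667, Σs·ln g = 34.1790).
Δ = 66.0000·5 − (16.0000)² = 74.0000; k = (34.1790·5 − 16.0000·9.7667)/74.0000 = 0.19766, ln C = (66.0000·9.7667 − 16.0000·34.1790)/74.0000 = 1.32082, so C = exp(1.32082) = 3.74650.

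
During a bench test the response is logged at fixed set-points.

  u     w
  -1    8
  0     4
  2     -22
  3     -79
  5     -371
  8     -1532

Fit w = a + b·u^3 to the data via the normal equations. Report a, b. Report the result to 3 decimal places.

a = 3.355, b = -2.999

Setting ∂/∂a … = 0 gives: 6·a + 671·b = -1992;  671·a + 278563·b = -833076.
Eliminating b: 278563·(row 1) − 671·(row 2) gives 1221137·a = 278563·(-1992) − 671·(-833076) = 4096500, so a = 4096500/1221137.
Then b = ((-833076) − 671·(4096500/1221137))/278563 = -3661824/1221137.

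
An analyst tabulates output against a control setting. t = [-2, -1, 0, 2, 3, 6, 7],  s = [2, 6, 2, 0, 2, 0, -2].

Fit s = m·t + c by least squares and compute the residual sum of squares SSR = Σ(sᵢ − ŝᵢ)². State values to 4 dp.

SSR = 15.7742

Setting ∂/∂m … = 0 gives: 103·m + 15·c = -18;  15·m + 7·c = 10.
(Σt·t = 103, Σt = 15, Σ1 = 7, Σt·s = -18, Σs = 10.)
Determinant 103·7 − 15² = 496.
m = ((-18)·7 − 15·10)/496 = -69/124; c = (103·10 − 15·(-18))/496 = 325/124.
Residuals: -215/124, 175/62, -77/124, -187/124, 65/62, 89/124, -45/62; SSR = 489/31.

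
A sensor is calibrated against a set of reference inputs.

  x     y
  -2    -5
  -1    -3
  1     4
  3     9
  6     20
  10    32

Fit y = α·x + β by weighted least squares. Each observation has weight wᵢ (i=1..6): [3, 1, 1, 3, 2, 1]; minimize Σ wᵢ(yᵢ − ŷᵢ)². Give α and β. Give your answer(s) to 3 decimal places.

α = 3.104, β = 0.672

The normal equations are: 213·α + 25·β = 678;  25·α + 11·β = 85.
(Σwᵢ·x·x = 213, Σwᵢ·x = 25, Σwᵢ·1 = 11, Σwᵢ·x·y = 678, Σwᵢ·y = 85.)
Eliminating β: 11·(row 1) − 25·(row 2) gives 1718·α = 11·678 − 25·85 = 5333, so α = 5333/1718.
Then β = (85 − 25·(5333/1718))/11 = 1155/1718.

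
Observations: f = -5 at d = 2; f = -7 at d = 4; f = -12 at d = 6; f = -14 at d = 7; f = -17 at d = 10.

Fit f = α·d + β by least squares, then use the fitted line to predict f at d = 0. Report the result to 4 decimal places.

Setting ∂/∂α … = 0 gives: 205·α + 29·β = -378;  29·α + 5·β = -55.
Eliminating β: 5·(row 1) − 29·(row 2) gives 184·α = 5·(-378) − 29·(-55) = -295, so α = -295/184.
Then β = ((-55) − 29·(-295/184))/5 = -313/184.
At d = 0: f̂ = (-295/184)·(0) + (-313/184)·(1) = -313/184.

f̂ = -1.7011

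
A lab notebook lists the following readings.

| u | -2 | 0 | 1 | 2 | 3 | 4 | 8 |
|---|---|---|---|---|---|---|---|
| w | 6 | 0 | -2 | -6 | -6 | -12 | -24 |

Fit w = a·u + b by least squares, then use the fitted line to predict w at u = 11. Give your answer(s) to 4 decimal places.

Setting ∂/∂a … = 0 gives: 98·a + 16·b = -284;  16·a + 7·b = -44.
(Σu·u = 98, Σu = 16, Σ1 = 7, Σu·w = -284, Σw = -44.)
Δ = 98·7 − 16² = 430.
a = ((-284)·7 − 16·(-44))/430 = -642/215; b = (98·(-44) − 16·(-284))/430 = 116/215.
At u = 11: ŵ = (-642/215)·(11) + (116/215)·(1) = -6946/215.

ŵ = -32.3070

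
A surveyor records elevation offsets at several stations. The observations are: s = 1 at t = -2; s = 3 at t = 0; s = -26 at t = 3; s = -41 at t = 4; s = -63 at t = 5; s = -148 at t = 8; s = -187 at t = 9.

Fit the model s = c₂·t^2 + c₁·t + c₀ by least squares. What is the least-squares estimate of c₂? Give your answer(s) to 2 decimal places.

Forming MᵀM = [[11635, 1449, 199]; [1449, 199, 27]; [199, 27, 7]] and Mᵀs = [-27080, -3426, -461]ᵀ gives MᵀM·[c₂, c₁, c₀]ᵀ = Mᵀs.
Inverting the 3×3 Gram matrix, [c₂, c₁, c₀]ᵀ = [-5499/2786, -8895/2786, 3580/1393]ᵀ.

c₂ = -1.97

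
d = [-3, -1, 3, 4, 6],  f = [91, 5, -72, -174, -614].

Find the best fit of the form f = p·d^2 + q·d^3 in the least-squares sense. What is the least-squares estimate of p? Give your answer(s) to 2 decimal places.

Entries of XᵀX: Σd^2·d^2 = 1715, Σd^2·d^3 = 8799, Σd^3·d^3 = 52211.
And Σd^2·f = -24712, Σd^3·f = -148166.
Normal equations: [[1715, 8799]; [8799, 52211]]·[p, q]ᵀ = [-24712, -148166]ᵀ.
Δ = 1715·52211 − 8799² = 12119464.
p = ((-24712)·52211 − 8799·(-148166))/12119464 = 6737201/6059732; q = (1715·(-148166) − 8799·(-24712))/12119464 = -2618843/865676.

p = 1.11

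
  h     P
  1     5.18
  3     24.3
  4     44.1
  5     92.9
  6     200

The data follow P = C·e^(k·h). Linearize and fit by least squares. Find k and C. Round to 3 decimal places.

k = 0.723, C = 2.572

Let Y = ln P. Fitting Y = k·h + ln C by least squares:
Σh = 19.0000, Σ(h)² = 87.0000, Σln P = 18.4516, Σh·ln P = 80.8096.
Normal system: [[87.0000, 19.0000]; [19.0000, 5]]·[k, ln C]ᵀ = [80.8096, 18.4516]ᵀ.
Δ = 87.0000·5 − (19.0000)² = 74.0000; k = (80.8096·5 − 19.0000·18.4516)/74.0000 = 0.72254, ln C = (87.0000·18.4516 − 19.0000·80.8096)/74.0000 = 0.94467, so C = exp(0.94467) = 2.57196.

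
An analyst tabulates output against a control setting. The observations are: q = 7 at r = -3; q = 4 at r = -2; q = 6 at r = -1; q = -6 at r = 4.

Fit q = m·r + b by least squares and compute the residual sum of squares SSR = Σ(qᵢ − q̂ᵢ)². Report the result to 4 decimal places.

SSR = 8.0517

Forming MᵀM = [[30, -2]; [-2, 4]] and Mᵀq = [-59, 11]ᵀ gives MᵀM·[m, b]ᵀ = Mᵀq.
Eliminating b: 4·(row 1) − (-2)·(row 2) gives 116·m = 4·(-59) − (-2)·11 = -214, so m = -107/58.
Then b = (11 − (-2)·(-107/58))/4 = 53/29.
Residuals: -21/58, -44/29, 135/58, -13/29; SSR = 467/58.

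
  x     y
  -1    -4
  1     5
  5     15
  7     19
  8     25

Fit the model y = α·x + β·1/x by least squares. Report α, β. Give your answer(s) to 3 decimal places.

Sums needed: Σx·x = 140, Σx·1/x = 5, Σ1/x·1/x = 162761/78400.
And Σx·y = 417, Σ1/x·y = 999/56.
So MᵀM·[α, β]ᵀ = Mᵀy: [[140, 5]; [5, 162761/78400]]·[α, β]ᵀ = [417, 999/56]ᵀ.
Δ = 140·(162761/78400) − 5² = 148761/560.
α = (417·(162761/78400) − 5·(999/56))/(148761/560) = 20292779/6942180; β = (140·(999/56) − 5·417)/(148761/560) = 77000/49587.

α = 2.923, β = 1.553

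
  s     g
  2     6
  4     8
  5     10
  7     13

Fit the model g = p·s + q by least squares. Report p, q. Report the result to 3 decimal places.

p = 1.423, q = 2.846

The normal system MᵀM·[p, q]ᵀ = Mᵀg is [[94, 18]; [18, 4]]·[p, q]ᵀ = [185, 37]ᵀ.
Eliminating q: 4·(row 1) − 18·(row 2) gives 52·p = 4·185 − 18·37 = 74, so p = 37/26.
Then q = (37 − 18·(37/26))/4 = 37/13.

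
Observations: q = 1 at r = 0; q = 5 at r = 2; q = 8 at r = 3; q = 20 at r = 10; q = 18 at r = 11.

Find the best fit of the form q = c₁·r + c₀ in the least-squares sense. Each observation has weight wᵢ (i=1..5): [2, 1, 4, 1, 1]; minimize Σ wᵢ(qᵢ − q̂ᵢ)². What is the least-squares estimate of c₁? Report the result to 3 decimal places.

Sums needed: Σwᵢ·r·r = 261, Σwᵢ·r = 35, Σwᵢ·1 = 9.
Right-hand side: Σwᵢ·r·q = 504, Σwᵢ·q = 77.
det = 261·9 − 35² = 1124.
c₁ = (504·9 − 35·77)/1124 = 1841/1124; c₀ = (261·77 − 35·504)/1124 = 2457/1124.

c₁ = 1.638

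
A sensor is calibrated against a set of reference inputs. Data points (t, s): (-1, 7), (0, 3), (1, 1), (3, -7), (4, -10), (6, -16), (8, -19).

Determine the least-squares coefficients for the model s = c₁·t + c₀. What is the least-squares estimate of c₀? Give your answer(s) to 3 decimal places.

Entries of XᵀX: Σt·t = 127, Σt = 21, Σ1 = 7.
Moment sums: Σt·s = -315, Σs = -41.
So XᵀX·[c₁, c₀]ᵀ = Xᵀs: [[127, 21]; [21, 7]]·[c₁, c₀]ᵀ = [-315, -41]ᵀ.
Eliminating c₀: 7·(row 1) − 21·(row 2) gives 448·c₁ = 7·(-315) − 21·(-41) = -1344, so c₁ = -3.
Then c₀ = ((-41) − 21·(-3))/7 = 22/7.

c₀ = 3.143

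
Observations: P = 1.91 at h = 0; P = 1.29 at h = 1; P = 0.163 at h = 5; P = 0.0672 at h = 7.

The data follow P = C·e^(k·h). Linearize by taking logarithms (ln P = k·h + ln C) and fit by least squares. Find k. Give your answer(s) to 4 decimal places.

With ln Pᵢ as the transformed response and hᵢ as the regressor:
Σh = 13.0000, Σ(h)² = 75.0000, Σln P = -3.6123, Σh·ln P = -27.7160.
Normal system: [[75.0000, 13.0000]; [13.0000, 4]]·[k, ln C]ᵀ = [-27.7160, -3.6123]ᵀ.
Slope k = (n·Σh·ln P − Σh·Σln P)/(n·Σ(h)² − (Σh)²) = (4·-27.7160 − 13.0000·-3.6123)/131.0000 = -0.48781; ln C = (Σln P − k·Σh)/n = 0.68230.

k = -0.4878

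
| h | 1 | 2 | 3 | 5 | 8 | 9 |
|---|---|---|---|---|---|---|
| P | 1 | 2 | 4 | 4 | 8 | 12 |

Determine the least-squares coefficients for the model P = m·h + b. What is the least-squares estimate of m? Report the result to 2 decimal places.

The normal equations are: 184·m + 28·b = 209;  28·m + 6·b = 31.
(Σh·h = 184, Σh = 28, Σ1 = 6, Σh·P = 209, ΣP = 31.)
det = 184·6 − 28² = 320.
m = (209·6 − 28·31)/320 = 193/160; b = (184·31 − 28·209)/320 = -37/80.

m = 1.21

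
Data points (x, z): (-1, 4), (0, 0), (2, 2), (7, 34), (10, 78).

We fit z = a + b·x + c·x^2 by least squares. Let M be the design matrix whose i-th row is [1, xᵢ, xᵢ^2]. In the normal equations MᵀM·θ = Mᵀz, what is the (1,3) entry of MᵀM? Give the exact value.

154

Row 1 ↔ basis 1, column 3 ↔ basis x^2, so (MᵀM)_{1,3} = Σᵢ x^2 = (1)·(1) + (1)·(0) + (1)·(4) + (1)·(49) + (1)·(100) = 154.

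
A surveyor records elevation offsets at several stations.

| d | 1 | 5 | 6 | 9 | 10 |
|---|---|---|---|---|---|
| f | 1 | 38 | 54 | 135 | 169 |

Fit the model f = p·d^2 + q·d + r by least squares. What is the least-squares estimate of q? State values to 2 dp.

q = -2.81

The normal equations are: 18483·p + 2071·q + 243·r = 30730;  2071·p + 243·q + 31·r = 3420;  243·p + 31·q + 5·r = 397.
Solving the 3×3 system (Gaussian elimination) gives p = 49881/25564, q = -865/308, r = 3621/1826.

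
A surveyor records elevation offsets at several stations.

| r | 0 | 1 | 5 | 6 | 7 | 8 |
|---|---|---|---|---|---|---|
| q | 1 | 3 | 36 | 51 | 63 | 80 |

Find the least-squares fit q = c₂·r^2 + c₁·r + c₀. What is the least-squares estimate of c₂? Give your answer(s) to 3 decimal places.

c₂ = 0.908

From the data, Σr^2·r^2 = 8419, Σr^2·r = 1197, Σr^2 = 175, Σr·r = 175, Σr = 27, Σ1 = 6.
And Σr^2·q = 10946, Σr·q = 1570, Σq = 234.
Solving the 3×3 system (Gaussian elimination) gives c₂ = 13143/14480, c₁ = 39329/14480, c₀ = 2201/7240.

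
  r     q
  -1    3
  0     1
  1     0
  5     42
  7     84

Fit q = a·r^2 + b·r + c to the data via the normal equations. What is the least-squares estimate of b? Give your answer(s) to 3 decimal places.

b = -1.078

The normal equations are: 3028·a + 468·b + 76·c = 5169;  468·a + 76·b + 12·c = 795;  76·a + 12·b + 5·c = 130.
(Σr^2·r^2 = 3028, Σr^2·r = 468, Σr^2 = 76, Σr·r = 76, Σr = 12, Σ1 = 5, Σr^2·q = 5169, Σr·q = 795, Σq = 130.)
Inverting the 3×3 Gram matrix, [a, b, c]ᵀ = [3989/2134, -4599/4268, 185/1067]ᵀ.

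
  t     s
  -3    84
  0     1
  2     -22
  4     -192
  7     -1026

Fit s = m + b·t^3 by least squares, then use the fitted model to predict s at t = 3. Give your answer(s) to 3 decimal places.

Compute the Gram sums: Σ1 = 5, Σt^3 = 388, Σt^3·t^3 = 122538.
Right-hand side: Σs = -1155, Σt^3·s = -366650.
Normal equations: [[5, 388]; [388, 122538]]·[m, b]ᵀ = [-1155, -366650]ᵀ.
Δ = 5·122538 − 388² = 462146.
m = ((-1155)·122538 − 388·(-366650))/462146 = 364405/231073; b = (5·(-366650) − 388·(-1155))/462146 = -692555/231073.
At t = 3: ŝ = (364405/231073)·(1) + (-692555/231073)·(27) = -18334580/231073.

ŝ = -79.345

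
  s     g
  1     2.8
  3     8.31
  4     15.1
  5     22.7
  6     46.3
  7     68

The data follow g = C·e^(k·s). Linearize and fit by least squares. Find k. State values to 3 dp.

Linearized form: ln g = k·s + ln C. From the 6 transformed points,
Σs = 26.0000, Σ(s)² = 136.0000, Σln g = 17.0388, Σs·ln g = 86.4000.
Equations: 136.0000·k + 26.0000·ln C = 86.4000;  26.0000·k + 6·ln C = 17.0388.
Δ = 136.0000·6 − (26.0000)² = 140.0000; k = (86.4000·6 − 26.0000·17.0388)/140.0000 = 0.53851, ln C = (136.0000·17.0388 − 26.0000·86.4000)/140.0000 = 0.50625.

k = 0.539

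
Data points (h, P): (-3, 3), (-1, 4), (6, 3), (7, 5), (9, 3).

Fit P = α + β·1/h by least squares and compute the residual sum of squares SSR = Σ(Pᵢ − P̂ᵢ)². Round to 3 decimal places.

Setting ∂/∂α … = 0 gives: 5·α + (-115/126)·β = 18;  (-115/126)·α + (18601/15876)·β = -145/42.
(Σ1 = 5, Σ1/h = -115/126, Σ1/h·1/h = 18601/15876, ΣP = 18, Σ1/h·P = -145/42.)
Determinant 5·(18601/15876) − (-115/126)² = 19945/3969.
α = (18·(18601/15876) − (-115/126)·(-145/42))/(19945/3969) = 284793/79780; β = (5·(-145/42) − (-115/126)·18)/(19945/3969) = -1323/7978.
Residuals: -49863/79780, 21097/79780, -10812/19945, 115997/79780, -43983/79780; SSR = 253091/79780.

SSR = 3.172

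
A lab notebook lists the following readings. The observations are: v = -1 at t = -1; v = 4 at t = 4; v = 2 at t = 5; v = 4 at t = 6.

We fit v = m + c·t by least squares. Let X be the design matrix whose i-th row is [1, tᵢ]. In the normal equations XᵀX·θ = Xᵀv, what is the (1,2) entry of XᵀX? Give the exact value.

14

Row 1 ↔ basis 1, column 2 ↔ basis t, so (XᵀX)_{1,2} = Σᵢ t = (1)·(-1) + (1)·(4) + (1)·(5) + (1)·(6) = 14.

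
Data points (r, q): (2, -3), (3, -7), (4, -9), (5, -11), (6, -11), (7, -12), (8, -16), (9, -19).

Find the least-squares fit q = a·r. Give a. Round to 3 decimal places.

From the data, Σr·r = 284.
Right-hand side: Σr·q = -567.
Normal equations: [[284]]·[a]ᵀ = [-567]ᵀ.
Hence a = -567 / 284 ≈ -1.99648.

a = -1.996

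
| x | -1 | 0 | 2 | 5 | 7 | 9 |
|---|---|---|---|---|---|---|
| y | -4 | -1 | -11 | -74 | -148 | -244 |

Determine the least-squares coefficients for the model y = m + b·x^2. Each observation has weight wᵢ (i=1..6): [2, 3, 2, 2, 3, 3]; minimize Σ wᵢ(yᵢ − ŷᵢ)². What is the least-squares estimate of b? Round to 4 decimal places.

b = -3.0085

Forming AᵀWA = [[15, 450]; [450, 28170]] and AᵀWy = [-1357, -84844]ᵀ gives AᵀWA·[m, b]ᵀ = AᵀWy.
Eliminating b: 28170·(row 1) − 450·(row 2) gives 220050·m = 28170·(-1357) − 450·(-84844) = -46890, so m = -521/2445.
Then b = ((-84844) − 450·(-521/2445))/28170 = -22067/7335.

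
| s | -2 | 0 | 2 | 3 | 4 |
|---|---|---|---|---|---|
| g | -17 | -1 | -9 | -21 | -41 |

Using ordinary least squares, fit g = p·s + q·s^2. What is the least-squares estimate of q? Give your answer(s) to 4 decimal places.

The normal equations are: 33·p + 91·q = -211;  91·p + 369·q = -949.
Δ = 33·369 − 91² = 3896.
p = ((-211)·369 − 91·(-949))/3896 = 2125/974; q = (33·(-949) − 91·(-211))/3896 = -3029/974.

q = -3.1099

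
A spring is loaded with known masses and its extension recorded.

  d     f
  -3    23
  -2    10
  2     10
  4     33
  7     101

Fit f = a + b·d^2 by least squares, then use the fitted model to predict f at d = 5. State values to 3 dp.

Setting ∂/∂a … = 0 gives: 5·a + 82·b = 177;  82·a + 2770·b = 5764.
(Σ1 = 5, Σd^2 = 82, Σd^2·d^2 = 2770, Σf = 177, Σd^2·f = 5764.)
Δ = 5·2770 − 82² = 7126.
a = (177·2770 − 82·5764)/7126 = 8821/3563; b = (5·5764 − 82·177)/7126 = 7153/3563.
At d = 5: f̂ = (8821/3563)·(1) + (7153/3563)·(25) = 187646/3563.

f̂ = 52.665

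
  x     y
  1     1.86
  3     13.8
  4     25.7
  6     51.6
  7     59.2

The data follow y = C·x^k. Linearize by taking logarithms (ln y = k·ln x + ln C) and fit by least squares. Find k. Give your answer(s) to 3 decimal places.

k = 1.816

With ln yᵢ as the transformed response and ln xᵢ as the regressor:
Σln x = 6.2226, Σ(ln x)² = 10.1257, Σln y = 14.5162, Σln x·ln y = 22.3910.
Normal system: [[10.1257, 6.2226]; [6.2226, 5]]·[k, ln C]ᵀ = [22.3910, 14.5162]ᵀ.
Δ = 10.1257·5 − (6.2226)² = 11.9082; k = (22.3910·5 − 6.2226·14.5162)/11.9082 = 1.81616, ln C = (10.1257·14.5162 − 6.2226·22.3910)/11.9082 = 0.64300.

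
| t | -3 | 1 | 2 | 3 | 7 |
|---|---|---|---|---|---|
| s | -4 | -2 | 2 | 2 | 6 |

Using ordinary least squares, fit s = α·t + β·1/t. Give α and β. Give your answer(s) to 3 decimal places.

α = 1.010, β = -2.138

The normal system XᵀX·[α, β]ᵀ = Xᵀs is [[72, 5]; [5, 2633/1764]]·[α, β]ᵀ = [62, 13/7]ᵀ.
Eliminating β: (2633/1764)·(row 1) − 5·(row 2) gives (4041/49)·α = (2633/1764)·62 − 5·(13/7) = 73433/882, so α = 73433/72738.
Then β = ((13/7) − 5·(73433/72738))/(2633/1764) = -8638/4041.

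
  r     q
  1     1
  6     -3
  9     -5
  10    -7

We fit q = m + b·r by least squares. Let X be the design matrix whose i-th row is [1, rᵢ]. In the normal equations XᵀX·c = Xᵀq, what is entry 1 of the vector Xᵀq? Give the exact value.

Entry 1 ↔ basis 1, so (Xᵀq)_{1} = Σᵢ qᵢ = (1)·(1) + (1)·(-3) + (1)·(-5) + (1)·(-7) = -14.

-14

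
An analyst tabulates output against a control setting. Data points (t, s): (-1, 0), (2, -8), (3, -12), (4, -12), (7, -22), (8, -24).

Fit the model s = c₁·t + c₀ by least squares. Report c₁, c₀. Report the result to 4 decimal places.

Sums needed: Σt·t = 143, Σt = 23, Σ1 = 6.
And Σt·s = -446, Σs = -78.
det = 143·6 − 23² = 329.
c₁ = ((-446)·6 − 23·(-78))/329 = -126/47; c₀ = (143·(-78) − 23·(-446))/329 = -128/47.

c₁ = -2.6809, c₀ = -2.7234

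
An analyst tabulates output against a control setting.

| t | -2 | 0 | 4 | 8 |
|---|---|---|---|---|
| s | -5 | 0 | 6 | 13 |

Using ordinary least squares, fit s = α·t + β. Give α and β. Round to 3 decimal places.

α = 1.746, β = -0.864

Sums needed: Σt·t = 84, Σt = 10, Σ1 = 4.
Moment sums: Σt·s = 138, Σs = 14.
AᵀA·[α, β]ᵀ = Aᵀs becomes [[84, 10]; [10, 4]]·[α, β]ᵀ = [138, 14]ᵀ.
Determinant 84·4 − 10² = 236.
α = (138·4 − 10·14)/236 = 103/59; β = (84·14 − 10·138)/236 = -51/59.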